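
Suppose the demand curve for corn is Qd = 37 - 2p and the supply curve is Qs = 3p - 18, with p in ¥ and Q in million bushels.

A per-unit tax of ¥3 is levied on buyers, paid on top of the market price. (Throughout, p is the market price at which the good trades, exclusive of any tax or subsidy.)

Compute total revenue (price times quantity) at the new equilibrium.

111.72

Original equilibrium: 37 - 2p = 3p - 18 gives 55 = 5p, so p = 11 and Q = 15.
Since buyers pay the price plus the tax, the effective demand curve becomes Qd = 31 - 2p.
Clearing the new market: 31 - 2p = 3p - 18, so p = 9.8 and Q = 11.4.
New expenditure = 9.8 × 11.4 = 111.72.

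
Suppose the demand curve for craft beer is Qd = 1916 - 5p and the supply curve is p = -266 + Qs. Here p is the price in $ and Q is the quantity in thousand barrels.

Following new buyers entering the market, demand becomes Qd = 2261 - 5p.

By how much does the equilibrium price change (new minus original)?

+57.5

Solve the original market: 1916 - 5p = p + 266, hence p = 275 and Q = 541.
The shock moves the curves to Qd = 2261 - 5p and Qs = p + 266.
Setting them equal: 2261 - 5p = p + 266 → 1995 = 6p, so p = 332.5 and Q = 598.5.
Δp = 332.5 − 275 = +57.5.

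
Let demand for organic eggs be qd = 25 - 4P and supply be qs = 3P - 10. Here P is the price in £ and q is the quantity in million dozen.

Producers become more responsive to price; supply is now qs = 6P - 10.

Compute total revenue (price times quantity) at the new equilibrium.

Original equilibrium: 25 - 4P = 3P - 10 gives 35 = 7P, so P = 5 and q = 5.
After the shift, demand is qd = 25 - 4P and supply is qs = 6P - 10.
Clearing the new market: 25 - 4P = 6P - 10, so P = 3.5 and q = 11.
New expenditure = 3.5 × 11 = 38.5.

38.5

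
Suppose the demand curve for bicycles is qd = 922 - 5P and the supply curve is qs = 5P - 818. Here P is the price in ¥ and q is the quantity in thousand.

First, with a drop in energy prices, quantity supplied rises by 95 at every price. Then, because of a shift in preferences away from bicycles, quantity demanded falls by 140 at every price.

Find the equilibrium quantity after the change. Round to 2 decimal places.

29.50

Solve the original market: 922 - 5P = 5P - 818, hence P = 174 and q = 52.
With the change applied: demand qd = 782 - 5P, supply qs = 5P - 723.
Setting them equal: 782 - 5P = 5P - 723 → 1505 = 10P, so P = 150.5 and q = 29.5.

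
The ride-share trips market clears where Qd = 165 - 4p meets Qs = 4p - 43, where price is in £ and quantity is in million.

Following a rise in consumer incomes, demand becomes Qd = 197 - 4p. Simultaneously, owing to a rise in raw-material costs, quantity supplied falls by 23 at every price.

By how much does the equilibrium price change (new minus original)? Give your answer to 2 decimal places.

Before the shock: 165 - 4p = 4p - 43 ⇒ 208 = 8p ⇒ p = 26, Q = 61.
With the change applied: demand Qd = 197 - 4p, supply Qs = 4p - 66.
Clearing the new market: 197 - 4p = 4p - 66, so p = 32.875 and Q = 65.5.
Δp = 32.875 − 26 = +6.88.

+6.88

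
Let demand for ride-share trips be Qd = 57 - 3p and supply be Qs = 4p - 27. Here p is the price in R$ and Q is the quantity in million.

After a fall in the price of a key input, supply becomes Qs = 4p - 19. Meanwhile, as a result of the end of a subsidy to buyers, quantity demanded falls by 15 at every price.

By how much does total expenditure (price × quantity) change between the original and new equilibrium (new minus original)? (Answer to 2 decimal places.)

Original equilibrium: 57 - 3p = 4p - 27 gives 84 = 7p, so p = 12 and Q = 21.
The new curves are Qd = 42 - 3p (demand) and Qs = 4p - 19 (supply).
Clearing the new market: 42 - 3p = 4p - 19, so p = 61/7 ≈ 8.7143 and Q = 111/7 ≈ 15.8571.
Expenditure moves from 12×21 = 252 to 8.7143×15.8571 = 138.1837; change = -113.82.

-113.82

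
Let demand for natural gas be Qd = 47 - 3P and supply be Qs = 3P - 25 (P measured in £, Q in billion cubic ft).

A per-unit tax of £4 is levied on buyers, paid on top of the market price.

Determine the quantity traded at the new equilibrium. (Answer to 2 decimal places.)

5.00

Solve the original market: 47 - 3P = 3P - 25, hence P = 12 and Q = 11.
Since buyers pay the price plus the tax, the effective demand curve becomes Qd = 35 - 3P.
Equate the new curves: 35 - 3P = 3P - 25, giving 60 = 6P, P = 10, Q = 5.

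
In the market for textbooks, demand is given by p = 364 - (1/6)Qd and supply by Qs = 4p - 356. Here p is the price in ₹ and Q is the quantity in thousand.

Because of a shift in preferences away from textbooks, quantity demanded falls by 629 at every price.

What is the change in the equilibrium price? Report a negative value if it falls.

Initially, 2184 - 6p = 4p - 356, so 2540 = 10p and p = 254, Q = 660.
The new curves are Qd = 1555 - 6p (demand) and Qs = 4p - 356 (supply).
Clearing the new market: 1555 - 6p = 4p - 356, so p = 191.1 and Q = 408.4.
Δp = 191.1 − 254 = -62.9.

-62.9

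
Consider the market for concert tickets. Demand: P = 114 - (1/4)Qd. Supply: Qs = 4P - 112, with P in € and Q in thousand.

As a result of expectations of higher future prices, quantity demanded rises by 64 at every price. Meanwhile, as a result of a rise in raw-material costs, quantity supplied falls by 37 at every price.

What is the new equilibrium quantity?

185.5

Original equilibrium: 456 - 4P = 4P - 112 gives 568 = 8P, so P = 71 and Q = 172.
The shock moves the curves to Qd = 520 - 4P and Qs = 4P - 149.
Setting them equal: 520 - 4P = 4P - 149 → 669 = 8P, so P = 83.625 and Q = 185.5.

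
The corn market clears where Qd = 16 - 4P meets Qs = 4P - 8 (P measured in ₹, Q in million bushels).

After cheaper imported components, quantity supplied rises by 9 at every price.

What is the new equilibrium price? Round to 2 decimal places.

1.88

Original equilibrium: 16 - 4P = 4P - 8 gives 24 = 8P, so P = 3 and Q = 4.
The new curves are Qd = 16 - 4P (demand) and Qs = 4P + 1 (supply).
Equate the new curves: 16 - 4P = 4P + 1, giving 15 = 8P, P = 1.875, Q = 8.5.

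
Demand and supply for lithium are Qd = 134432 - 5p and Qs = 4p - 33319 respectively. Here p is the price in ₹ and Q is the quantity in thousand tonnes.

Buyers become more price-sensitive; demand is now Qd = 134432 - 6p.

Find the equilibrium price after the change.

Original equilibrium: 134432 - 5p = 4p - 33319 gives 167751 = 9p, so p = 18639 and Q = 41237.
The shock moves the curves to Qd = 134432 - 6p and Qs = 4p - 33319.
Setting them equal: 134432 - 6p = 4p - 33319 → 167751 = 10p, so p = 16775.1 and Q = 33781.4.

16775.1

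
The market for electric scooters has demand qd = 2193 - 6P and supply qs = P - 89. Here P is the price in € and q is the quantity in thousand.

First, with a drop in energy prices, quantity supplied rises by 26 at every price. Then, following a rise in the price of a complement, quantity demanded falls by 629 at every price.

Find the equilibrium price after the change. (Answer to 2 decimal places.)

Initially, 2193 - 6P = P - 89, so 2282 = 7P and P = 326, q = 237.
With the change applied: demand qd = 1564 - 6P, supply qs = P - 63.
Clearing the new market: 1564 - 6P = P - 63, so P = 1627/7 ≈ 232.4286 and q = 1186/7 ≈ 169.4286.

232.43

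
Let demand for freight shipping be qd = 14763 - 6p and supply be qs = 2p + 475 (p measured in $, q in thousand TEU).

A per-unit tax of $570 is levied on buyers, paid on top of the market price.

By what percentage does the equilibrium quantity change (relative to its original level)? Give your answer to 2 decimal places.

Initially, 14763 - 6p = 2p + 475, so 14288 = 8p and p = 1786, q = 4047.
Since buyers pay the price plus the tax, the effective demand curve becomes qd = 11343 - 6p.
Setting them equal: 11343 - 6p = 2p + 475 → 10868 = 8p, so p = 1358.5 and q = 3192.
%Δq = (3192 − 4047) / 4047 × 100 = -21.13%.

-21.13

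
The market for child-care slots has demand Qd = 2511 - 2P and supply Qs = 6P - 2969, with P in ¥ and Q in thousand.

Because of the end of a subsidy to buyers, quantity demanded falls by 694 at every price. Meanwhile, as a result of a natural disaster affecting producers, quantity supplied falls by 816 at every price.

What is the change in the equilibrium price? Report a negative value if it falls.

Before the shock: 2511 - 2P = 6P - 2969 ⇒ 5480 = 8P ⇒ P = 685, Q = 1141.
With the change applied: demand Qd = 1817 - 2P, supply Qs = 6P - 3785.
Clearing the new market: 1817 - 2P = 6P - 3785, so P = 700.25 and Q = 416.5.
ΔP = 700.25 − 685 = +15.25.

+15.25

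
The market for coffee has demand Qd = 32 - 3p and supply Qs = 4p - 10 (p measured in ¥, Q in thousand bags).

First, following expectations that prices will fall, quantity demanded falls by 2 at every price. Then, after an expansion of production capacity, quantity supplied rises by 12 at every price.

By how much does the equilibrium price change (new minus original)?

Original equilibrium: 32 - 3p = 4p - 10 gives 42 = 7p, so p = 6 and Q = 14.
After the shift, demand is Qd = 30 - 3p and supply is Qs = 4p + 2.
New equilibrium: 30 - 3p = 4p + 2 ⇒ 28 = 7p ⇒ p = 4, Q = 18.
Δp = 4 − 6 = -2.

-2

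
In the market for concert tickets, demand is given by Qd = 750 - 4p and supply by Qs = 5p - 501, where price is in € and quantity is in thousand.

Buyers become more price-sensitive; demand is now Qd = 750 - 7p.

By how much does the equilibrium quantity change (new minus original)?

-173.75

Original equilibrium: 750 - 4p = 5p - 501 gives 1251 = 9p, so p = 139 and Q = 194.
After the shift, demand is Qd = 750 - 7p and supply is Qs = 5p - 501.
New equilibrium: 750 - 7p = 5p - 501 ⇒ 1251 = 12p ⇒ p = 104.25, Q = 20.25.
ΔQ = 20.25 − 194 = -173.75.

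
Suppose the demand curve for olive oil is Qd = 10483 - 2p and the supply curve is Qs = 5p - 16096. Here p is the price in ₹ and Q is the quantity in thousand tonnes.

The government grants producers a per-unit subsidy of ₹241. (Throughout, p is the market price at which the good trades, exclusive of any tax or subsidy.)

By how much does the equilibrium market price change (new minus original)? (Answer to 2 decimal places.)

Solve the original market: 10483 - 2p = 5p - 16096, hence p = 3797 and Q = 2889.
Since sellers receive the price plus the subsidy, the effective supply curve becomes Qs = 5p - 14891.
New equilibrium: 10483 - 2p = 5p - 14891 ⇒ 25374 = 7p ⇒ p = 25374/7 ≈ 3624.8571, Q = 22633/7 ≈ 3233.2857.
Δp = 3624.8571 − 3797 = -172.14.

-172.14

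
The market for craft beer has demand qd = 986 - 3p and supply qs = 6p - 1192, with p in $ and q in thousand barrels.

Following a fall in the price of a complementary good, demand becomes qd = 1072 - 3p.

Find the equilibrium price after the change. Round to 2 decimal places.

Solve the original market: 986 - 3p = 6p - 1192, hence p = 242 and q = 260.
The shock moves the curves to qd = 1072 - 3p and qs = 6p - 1192.
Equate the new curves: 1072 - 3p = 6p - 1192, giving 2264 = 9p, p = 2264/9 ≈ 251.5556, q = 952/3 ≈ 317.3333.

251.56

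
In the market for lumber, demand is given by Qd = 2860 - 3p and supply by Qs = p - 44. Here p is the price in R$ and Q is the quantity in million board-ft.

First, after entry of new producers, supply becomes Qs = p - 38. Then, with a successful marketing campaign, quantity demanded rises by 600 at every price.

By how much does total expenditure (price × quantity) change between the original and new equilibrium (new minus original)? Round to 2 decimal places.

+236387.25

Solve the original market: 2860 - 3p = p - 44, hence p = 726 and Q = 682.
With the change applied: demand Qd = 3460 - 3p, supply Qs = p - 38.
New equilibrium: 3460 - 3p = p - 38 ⇒ 3498 = 4p ⇒ p = 874.5, Q = 836.5.
Expenditure moves from 726×682 = 495132 to 874.5×836.5 = 731519.25; change = +236387.25.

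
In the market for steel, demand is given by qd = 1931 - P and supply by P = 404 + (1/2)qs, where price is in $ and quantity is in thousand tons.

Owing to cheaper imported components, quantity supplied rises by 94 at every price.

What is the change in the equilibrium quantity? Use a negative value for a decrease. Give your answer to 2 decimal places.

+31.33

Initially, 1931 - P = 2P - 808, so 2739 = 3P and P = 913, q = 1018.
After the shift, demand is qd = 1931 - P and supply is qs = 2P - 714.
New equilibrium: 1931 - P = 2P - 714 ⇒ 2645 = 3P ⇒ P = 2645/3 ≈ 881.6667, q = 3148/3 ≈ 1049.3333.
Δq = 1049.3333 − 1018 = +31.33.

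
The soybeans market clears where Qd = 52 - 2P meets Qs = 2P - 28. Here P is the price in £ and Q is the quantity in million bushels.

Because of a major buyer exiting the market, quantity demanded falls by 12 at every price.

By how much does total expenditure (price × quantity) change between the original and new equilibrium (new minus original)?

Original equilibrium: 52 - 2P = 2P - 28 gives 80 = 4P, so P = 20 and Q = 12.
The new curves are Qd = 40 - 2P (demand) and Qs = 2P - 28 (supply).
Equate the new curves: 40 - 2P = 2P - 28, giving 68 = 4P, P = 17, Q = 6.
Expenditure moves from 20×12 = 240 to 17×6 = 102; change = -138.

-138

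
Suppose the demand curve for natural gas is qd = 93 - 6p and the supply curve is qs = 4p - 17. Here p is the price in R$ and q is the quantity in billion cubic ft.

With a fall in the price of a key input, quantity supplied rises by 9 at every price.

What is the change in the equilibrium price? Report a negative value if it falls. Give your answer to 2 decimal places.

Solve the original market: 93 - 6p = 4p - 17, hence p = 11 and q = 27.
The new curves are qd = 93 - 6p (demand) and qs = 4p - 8 (supply).
Equate the new curves: 93 - 6p = 4p - 8, giving 101 = 10p, p = 10.1, q = 32.4.
Δp = 10.1 − 11 = -0.90.

-0.90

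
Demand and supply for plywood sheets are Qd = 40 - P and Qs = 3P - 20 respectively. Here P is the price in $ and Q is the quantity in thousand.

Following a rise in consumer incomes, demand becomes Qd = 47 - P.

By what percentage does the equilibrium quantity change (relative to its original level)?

Original equilibrium: 40 - P = 3P - 20 gives 60 = 4P, so P = 15 and Q = 25.
After the shift, demand is Qd = 47 - P and supply is Qs = 3P - 20.
Clearing the new market: 47 - P = 3P - 20, so P = 16.75 and Q = 30.25.
%ΔQ = (30.25 − 25) / 25 × 100 = +21%.

+21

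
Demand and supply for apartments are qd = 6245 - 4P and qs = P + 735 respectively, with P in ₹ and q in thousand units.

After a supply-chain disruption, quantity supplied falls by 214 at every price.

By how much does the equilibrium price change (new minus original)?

+42.8

Initially, 6245 - 4P = P + 735, so 5510 = 5P and P = 1102, q = 1837.
The new curves are qd = 6245 - 4P (demand) and qs = P + 521 (supply).
Clearing the new market: 6245 - 4P = P + 521, so P = 1144.8 and q = 1665.8.
ΔP = 1144.8 − 1102 = +42.8.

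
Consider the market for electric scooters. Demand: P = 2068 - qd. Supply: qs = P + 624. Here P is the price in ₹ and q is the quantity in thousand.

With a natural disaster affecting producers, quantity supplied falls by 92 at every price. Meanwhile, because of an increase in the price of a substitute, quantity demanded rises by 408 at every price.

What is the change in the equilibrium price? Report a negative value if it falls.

+250

Solve the original market: 2068 - P = P + 624, hence P = 722 and q = 1346.
With the change applied: demand qd = 2476 - P, supply qs = P + 532.
Setting them equal: 2476 - P = P + 532 → 1944 = 2P, so P = 972 and q = 1504.
ΔP = 972 − 722 = +250.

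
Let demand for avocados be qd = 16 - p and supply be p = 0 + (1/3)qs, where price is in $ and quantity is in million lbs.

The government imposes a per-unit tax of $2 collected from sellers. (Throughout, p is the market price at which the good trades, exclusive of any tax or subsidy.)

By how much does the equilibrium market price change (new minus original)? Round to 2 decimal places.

+1.50

Solve the original market: 16 - p = 3p, hence p = 4 and q = 12.
Since sellers keep the price net of the tax, the effective supply curve becomes qs = 3p - 6.
Equate the new curves: 16 - p = 3p - 6, giving 22 = 4p, p = 5.5, q = 10.5.
Δp = 5.5 − 4 = +1.50.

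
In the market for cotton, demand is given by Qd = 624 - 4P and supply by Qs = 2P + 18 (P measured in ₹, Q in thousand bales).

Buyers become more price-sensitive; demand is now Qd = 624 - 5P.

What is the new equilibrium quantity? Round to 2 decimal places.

191.14

Solve the original market: 624 - 4P = 2P + 18, hence P = 101 and Q = 220.
The new curves are Qd = 624 - 5P (demand) and Qs = 2P + 18 (supply).
New equilibrium: 624 - 5P = 2P + 18 ⇒ 606 = 7P ⇒ P = 606/7 ≈ 86.5714, Q = 1338/7 ≈ 191.1429.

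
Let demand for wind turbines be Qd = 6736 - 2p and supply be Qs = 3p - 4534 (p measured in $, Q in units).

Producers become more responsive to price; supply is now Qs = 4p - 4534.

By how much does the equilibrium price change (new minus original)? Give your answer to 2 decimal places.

-375.67

Before the shock: 6736 - 2p = 3p - 4534 ⇒ 11270 = 5p ⇒ p = 2254, Q = 2228.
The shock moves the curves to Qd = 6736 - 2p and Qs = 4p - 4534.
Clearing the new market: 6736 - 2p = 4p - 4534, so p = 5635/3 ≈ 1878.3333 and Q = 8938/3 ≈ 2979.3333.
Δp = 1878.3333 − 2254 = -375.67.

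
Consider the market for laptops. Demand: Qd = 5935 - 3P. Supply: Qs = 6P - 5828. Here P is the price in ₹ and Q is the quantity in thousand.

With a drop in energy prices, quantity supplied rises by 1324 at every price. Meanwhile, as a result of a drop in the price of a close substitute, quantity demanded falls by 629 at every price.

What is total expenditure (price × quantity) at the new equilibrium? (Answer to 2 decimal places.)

2219240.00

Initially, 5935 - 3P = 6P - 5828, so 11763 = 9P and P = 1307, Q = 2014.
With the change applied: demand Qd = 5306 - 3P, supply Qs = 6P - 4504.
Setting them equal: 5306 - 3P = 6P - 4504 → 9810 = 9P, so P = 1090 and Q = 2036.
New expenditure = 1090 × 2036 = 2219240.00.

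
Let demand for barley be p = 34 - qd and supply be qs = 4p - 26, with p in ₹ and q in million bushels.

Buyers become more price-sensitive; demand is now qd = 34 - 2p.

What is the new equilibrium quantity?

Solve the original market: 34 - p = 4p - 26, hence p = 12 and q = 22.
The new curves are qd = 34 - 2p (demand) and qs = 4p - 26 (supply).
Setting them equal: 34 - 2p = 4p - 26 → 60 = 6p, so p = 10 and q = 14.

14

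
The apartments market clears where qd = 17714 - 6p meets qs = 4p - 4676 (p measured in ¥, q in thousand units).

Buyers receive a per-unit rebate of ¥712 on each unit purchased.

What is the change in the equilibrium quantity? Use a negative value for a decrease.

Initially, 17714 - 6p = 4p - 4676, so 22390 = 10p and p = 2239, q = 4280.
Since buyers' out-of-pocket price is the market price minus the rebate, the effective demand curve becomes qd = 21986 - 6p.
New equilibrium: 21986 - 6p = 4p - 4676 ⇒ 26662 = 10p ⇒ p = 2666.2, q = 5988.8.
Δq = 5988.8 − 4280 = +1708.8.

+1708.8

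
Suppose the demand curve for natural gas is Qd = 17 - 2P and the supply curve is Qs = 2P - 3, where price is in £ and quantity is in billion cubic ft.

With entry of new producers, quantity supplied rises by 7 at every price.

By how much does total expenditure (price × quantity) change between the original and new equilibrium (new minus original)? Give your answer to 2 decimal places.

Initially, 17 - 2P = 2P - 3, so 20 = 4P and P = 5, Q = 7.
With the change applied: demand Qd = 17 - 2P, supply Qs = 2P + 4.
Clearing the new market: 17 - 2P = 2P + 4, so P = 3.25 and Q = 10.5.
Expenditure moves from 5×7 = 35 to 3.25×10.5 = 34.125; change = -0.88.

-0.88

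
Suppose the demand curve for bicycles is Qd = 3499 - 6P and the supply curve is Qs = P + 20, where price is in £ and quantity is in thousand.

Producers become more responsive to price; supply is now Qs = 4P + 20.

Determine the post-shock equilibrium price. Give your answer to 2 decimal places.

347.90

Initially, 3499 - 6P = P + 20, so 3479 = 7P and P = 497, Q = 517.
The shock moves the curves to Qd = 3499 - 6P and Qs = 4P + 20.
Setting them equal: 3499 - 6P = 4P + 20 → 3479 = 10P, so P = 347.9 and Q = 1411.6.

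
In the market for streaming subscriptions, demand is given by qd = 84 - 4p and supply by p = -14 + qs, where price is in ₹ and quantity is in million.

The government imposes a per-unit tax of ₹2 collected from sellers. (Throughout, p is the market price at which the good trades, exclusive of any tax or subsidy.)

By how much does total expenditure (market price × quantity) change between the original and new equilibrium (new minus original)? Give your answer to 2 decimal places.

-11.84

Solve the original market: 84 - 4p = p + 14, hence p = 14 and q = 28.
Since sellers keep the price net of the tax, the effective supply curve becomes qs = p + 12.
Clearing the new market: 84 - 4p = p + 12, so p = 14.4 and q = 26.4.
Expenditure moves from 14×28 = 392 to 14.4×26.4 = 380.16; change = -11.84.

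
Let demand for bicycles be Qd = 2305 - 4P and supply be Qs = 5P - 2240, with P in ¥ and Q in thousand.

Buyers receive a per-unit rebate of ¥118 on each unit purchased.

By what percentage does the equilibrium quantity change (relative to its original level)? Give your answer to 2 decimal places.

+92.01

Before the shock: 2305 - 4P = 5P - 2240 ⇒ 4545 = 9P ⇒ P = 505, Q = 285.
Since buyers' out-of-pocket price is the market price minus the rebate, the effective demand curve becomes Qd = 2777 - 4P.
Equate the new curves: 2777 - 4P = 5P - 2240, giving 5017 = 9P, P = 5017/9 ≈ 557.4444, Q = 4925/9 ≈ 547.2222.
%ΔQ = (547.2222 − 285) / 285 × 100 = +92.01%.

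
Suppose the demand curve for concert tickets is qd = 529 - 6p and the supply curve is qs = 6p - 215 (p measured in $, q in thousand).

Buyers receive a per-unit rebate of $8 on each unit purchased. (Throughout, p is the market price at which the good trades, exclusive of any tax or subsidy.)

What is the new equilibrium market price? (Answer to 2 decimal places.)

Solve the original market: 529 - 6p = 6p - 215, hence p = 62 and q = 157.
Since buyers' out-of-pocket price is the market price minus the rebate, the effective demand curve becomes qd = 577 - 6p.
New equilibrium: 577 - 6p = 6p - 215 ⇒ 792 = 12p ⇒ p = 66, q = 181.

66.00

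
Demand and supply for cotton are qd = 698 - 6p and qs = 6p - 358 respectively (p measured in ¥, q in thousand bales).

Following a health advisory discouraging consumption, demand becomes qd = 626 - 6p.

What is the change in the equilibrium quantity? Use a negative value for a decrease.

Solve the original market: 698 - 6p = 6p - 358, hence p = 88 and q = 170.
The new curves are qd = 626 - 6p (demand) and qs = 6p - 358 (supply).
Setting them equal: 626 - 6p = 6p - 358 → 984 = 12p, so p = 82 and q = 134.
Δq = 134 − 170 = -36.

-36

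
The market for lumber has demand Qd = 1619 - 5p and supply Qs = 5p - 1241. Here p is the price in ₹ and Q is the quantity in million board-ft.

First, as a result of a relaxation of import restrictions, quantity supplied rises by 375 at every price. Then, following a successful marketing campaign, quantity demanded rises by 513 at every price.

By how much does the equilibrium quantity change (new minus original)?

+444

Original equilibrium: 1619 - 5p = 5p - 1241 gives 2860 = 10p, so p = 286 and Q = 189.
The shock moves the curves to Qd = 2132 - 5p and Qs = 5p - 866.
Equate the new curves: 2132 - 5p = 5p - 866, giving 2998 = 10p, p = 299.8, Q = 633.
ΔQ = 633 − 189 = +444.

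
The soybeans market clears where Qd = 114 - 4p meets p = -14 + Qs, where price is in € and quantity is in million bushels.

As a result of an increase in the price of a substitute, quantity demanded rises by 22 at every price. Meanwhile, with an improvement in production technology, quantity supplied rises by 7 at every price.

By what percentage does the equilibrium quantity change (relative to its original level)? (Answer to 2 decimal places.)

Before the shock: 114 - 4p = p + 14 ⇒ 100 = 5p ⇒ p = 20, Q = 34.
The shock moves the curves to Qd = 136 - 4p and Qs = p + 21.
Setting them equal: 136 - 4p = p + 21 → 115 = 5p, so p = 23 and Q = 44.
%ΔQ = (44 − 34) / 34 × 100 = +29.41%.

+29.41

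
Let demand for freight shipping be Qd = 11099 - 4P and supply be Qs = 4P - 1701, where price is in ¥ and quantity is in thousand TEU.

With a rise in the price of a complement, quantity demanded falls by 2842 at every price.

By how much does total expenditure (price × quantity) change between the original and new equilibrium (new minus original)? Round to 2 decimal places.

-3438109.50

Before the shock: 11099 - 4P = 4P - 1701 ⇒ 12800 = 8P ⇒ P = 1600, Q = 4699.
The new curves are Qd = 8257 - 4P (demand) and Qs = 4P - 1701 (supply).
Equate the new curves: 8257 - 4P = 4P - 1701, giving 9958 = 8P, P = 1244.75, Q = 3278.
Expenditure moves from 1600×4699 = 7518400 to 1244.75×3278 = 4080290.5; change = -3438109.50.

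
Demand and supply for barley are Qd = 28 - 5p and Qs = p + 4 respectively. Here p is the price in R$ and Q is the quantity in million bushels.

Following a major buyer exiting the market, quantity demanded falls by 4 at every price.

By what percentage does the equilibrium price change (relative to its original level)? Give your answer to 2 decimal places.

-16.67

Initially, 28 - 5p = p + 4, so 24 = 6p and p = 4, Q = 8.
After the shift, demand is Qd = 24 - 5p and supply is Qs = p + 4.
Setting them equal: 24 - 5p = p + 4 → 20 = 6p, so p = 10/3 ≈ 3.3333 and Q = 22/3 ≈ 7.3333.
%Δp = (3.3333 − 4) / 4 × 100 = -16.67%.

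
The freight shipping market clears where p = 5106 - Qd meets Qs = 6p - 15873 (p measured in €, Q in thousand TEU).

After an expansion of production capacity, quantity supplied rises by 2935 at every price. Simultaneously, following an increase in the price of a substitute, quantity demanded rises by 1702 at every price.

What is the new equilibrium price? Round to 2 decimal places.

2820.86

Original equilibrium: 5106 - p = 6p - 15873 gives 20979 = 7p, so p = 2997 and Q = 2109.
With the change applied: demand Qd = 6808 - p, supply Qs = 6p - 12938.
Equate the new curves: 6808 - p = 6p - 12938, giving 19746 = 7p, p = 19746/7 ≈ 2820.8571, Q = 27910/7 ≈ 3987.1429.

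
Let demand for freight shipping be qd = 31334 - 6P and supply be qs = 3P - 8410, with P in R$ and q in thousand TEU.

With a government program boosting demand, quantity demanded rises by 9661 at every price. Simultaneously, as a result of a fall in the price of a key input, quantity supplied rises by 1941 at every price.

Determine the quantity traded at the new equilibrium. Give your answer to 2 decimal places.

Solve the original market: 31334 - 6P = 3P - 8410, hence P = 4416 and q = 4838.
With the change applied: demand qd = 40995 - 6P, supply qs = 3P - 6469.
Setting them equal: 40995 - 6P = 3P - 6469 → 47464 = 9P, so P = 47464/9 ≈ 5273.7778 and q = 28057/3 ≈ 9352.3333.

9352.33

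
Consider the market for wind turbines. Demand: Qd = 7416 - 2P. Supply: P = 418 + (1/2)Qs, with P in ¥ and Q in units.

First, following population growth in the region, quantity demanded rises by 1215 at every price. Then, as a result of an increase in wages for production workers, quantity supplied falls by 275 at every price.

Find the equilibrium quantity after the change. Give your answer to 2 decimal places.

Solve the original market: 7416 - 2P = 2P - 836, hence P = 2063 and Q = 3290.
After the shift, demand is Qd = 8631 - 2P and supply is Qs = 2P - 1111.
Clearing the new market: 8631 - 2P = 2P - 1111, so P = 2435.5 and Q = 3760.

3760.00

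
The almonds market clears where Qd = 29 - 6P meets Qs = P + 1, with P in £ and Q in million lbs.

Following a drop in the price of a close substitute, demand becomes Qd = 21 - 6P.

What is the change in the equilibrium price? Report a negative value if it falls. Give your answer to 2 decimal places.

-1.14

Solve the original market: 29 - 6P = P + 1, hence P = 4 and Q = 5.
The shock moves the curves to Qd = 21 - 6P and Qs = P + 1.
Clearing the new market: 21 - 6P = P + 1, so P = 20/7 ≈ 2.8571 and Q = 27/7 ≈ 3.8571.
ΔP = 2.8571 − 4 = -1.14.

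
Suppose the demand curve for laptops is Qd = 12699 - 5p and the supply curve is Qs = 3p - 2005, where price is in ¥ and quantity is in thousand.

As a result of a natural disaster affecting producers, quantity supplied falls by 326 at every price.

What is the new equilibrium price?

1878.75

Before the shock: 12699 - 5p = 3p - 2005 ⇒ 14704 = 8p ⇒ p = 1838, Q = 3509.
After the shift, demand is Qd = 12699 - 5p and supply is Qs = 3p - 2331.
Equate the new curves: 12699 - 5p = 3p - 2331, giving 15030 = 8p, p = 1878.75, Q = 3305.25.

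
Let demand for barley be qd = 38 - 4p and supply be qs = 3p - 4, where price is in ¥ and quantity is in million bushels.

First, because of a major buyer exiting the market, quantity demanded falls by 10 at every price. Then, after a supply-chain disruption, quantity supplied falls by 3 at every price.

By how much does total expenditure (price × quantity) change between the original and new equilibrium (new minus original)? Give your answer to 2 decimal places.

-44.00

Original equilibrium: 38 - 4p = 3p - 4 gives 42 = 7p, so p = 6 and q = 14.
After the shift, demand is qd = 28 - 4p and supply is qs = 3p - 7.
Setting them equal: 28 - 4p = 3p - 7 → 35 = 7p, so p = 5 and q = 8.
Expenditure moves from 6×14 = 84 to 5×8 = 40; change = -44.00.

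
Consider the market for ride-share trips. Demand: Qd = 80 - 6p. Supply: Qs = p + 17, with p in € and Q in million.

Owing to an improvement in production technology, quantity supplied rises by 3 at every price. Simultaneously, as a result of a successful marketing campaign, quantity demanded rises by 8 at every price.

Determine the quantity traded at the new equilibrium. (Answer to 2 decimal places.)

Before the shock: 80 - 6p = p + 17 ⇒ 63 = 7p ⇒ p = 9, Q = 26.
The shock moves the curves to Qd = 88 - 6p and Qs = p + 20.
Clearing the new market: 88 - 6p = p + 20, so p = 68/7 ≈ 9.7143 and Q = 208/7 ≈ 29.7143.

29.71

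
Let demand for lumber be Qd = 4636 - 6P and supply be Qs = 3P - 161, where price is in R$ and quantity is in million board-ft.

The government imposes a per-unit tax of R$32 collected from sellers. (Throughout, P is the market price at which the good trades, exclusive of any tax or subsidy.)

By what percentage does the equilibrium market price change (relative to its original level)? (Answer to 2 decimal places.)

Before the shock: 4636 - 6P = 3P - 161 ⇒ 4797 = 9P ⇒ P = 533, Q = 1438.
Since sellers keep the price net of the tax, the effective supply curve becomes Qs = 3P - 257.
Clearing the new market: 4636 - 6P = 3P - 257, so P = 1631/3 ≈ 543.6667 and Q = 1374.
%ΔP = (543.6667 − 533) / 533 × 100 = +2.00%.

+2.00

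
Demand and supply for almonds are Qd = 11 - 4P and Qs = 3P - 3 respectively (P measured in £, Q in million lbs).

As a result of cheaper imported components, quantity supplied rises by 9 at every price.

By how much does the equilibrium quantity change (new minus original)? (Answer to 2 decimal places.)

+5.14

Original equilibrium: 11 - 4P = 3P - 3 gives 14 = 7P, so P = 2 and Q = 3.
With the change applied: demand Qd = 11 - 4P, supply Qs = 3P + 6.
Setting them equal: 11 - 4P = 3P + 6 → 5 = 7P, so P = 5/7 ≈ 0.7143 and Q = 57/7 ≈ 8.1429.
ΔQ = 8.1429 − 3 = +5.14.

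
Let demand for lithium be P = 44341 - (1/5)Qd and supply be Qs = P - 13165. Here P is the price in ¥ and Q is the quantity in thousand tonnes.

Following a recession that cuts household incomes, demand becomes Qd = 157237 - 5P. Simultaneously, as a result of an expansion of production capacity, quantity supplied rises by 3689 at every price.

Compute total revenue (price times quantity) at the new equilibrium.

508738612.25

Solve the original market: 221705 - 5P = P - 13165, hence P = 39145 and Q = 25980.
The new curves are Qd = 157237 - 5P (demand) and Qs = P - 9476 (supply).
Equate the new curves: 157237 - 5P = P - 9476, giving 166713 = 6P, P = 27785.5, Q = 18309.5.
New expenditure = 27785.5 × 18309.5 = 508738612.25.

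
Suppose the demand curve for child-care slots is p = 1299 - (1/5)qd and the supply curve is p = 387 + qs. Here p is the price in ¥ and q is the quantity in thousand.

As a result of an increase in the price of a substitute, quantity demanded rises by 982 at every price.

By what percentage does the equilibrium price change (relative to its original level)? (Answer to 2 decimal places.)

+14.27

Original equilibrium: 6495 - 5p = p - 387 gives 6882 = 6p, so p = 1147 and q = 760.
With the change applied: demand qd = 7477 - 5p, supply qs = p - 387.
Equate the new curves: 7477 - 5p = p - 387, giving 7864 = 6p, p = 3932/3 ≈ 1310.6667, q = 2771/3 ≈ 923.6667.
%Δp = (1310.6667 − 1147) / 1147 × 100 = +14.27%.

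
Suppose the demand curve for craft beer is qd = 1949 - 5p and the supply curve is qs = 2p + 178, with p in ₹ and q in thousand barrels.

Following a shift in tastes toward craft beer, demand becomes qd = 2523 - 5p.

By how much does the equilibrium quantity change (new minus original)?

+164

Original equilibrium: 1949 - 5p = 2p + 178 gives 1771 = 7p, so p = 253 and q = 684.
The new curves are qd = 2523 - 5p (demand) and qs = 2p + 178 (supply).
Clearing the new market: 2523 - 5p = 2p + 178, so p = 335 and q = 848.
Δq = 848 − 684 = +164.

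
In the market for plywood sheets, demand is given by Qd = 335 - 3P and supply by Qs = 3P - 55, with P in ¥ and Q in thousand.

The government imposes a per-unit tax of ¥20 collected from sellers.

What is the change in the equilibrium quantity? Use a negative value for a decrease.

Original equilibrium: 335 - 3P = 3P - 55 gives 390 = 6P, so P = 65 and Q = 140.
Since sellers keep the price net of the tax, the effective supply curve becomes Qs = 3P - 115.
Equate the new curves: 335 - 3P = 3P - 115, giving 450 = 6P, P = 75, Q = 110.
ΔQ = 110 − 140 = -30.

-30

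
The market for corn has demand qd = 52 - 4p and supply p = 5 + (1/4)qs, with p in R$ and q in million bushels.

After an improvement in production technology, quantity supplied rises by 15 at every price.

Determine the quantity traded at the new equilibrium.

Solve the original market: 52 - 4p = 4p - 20, hence p = 9 and q = 16.
After the shift, demand is qd = 52 - 4p and supply is qs = 4p - 5.
New equilibrium: 52 - 4p = 4p - 5 ⇒ 57 = 8p ⇒ p = 7.125, q = 23.5.

23.5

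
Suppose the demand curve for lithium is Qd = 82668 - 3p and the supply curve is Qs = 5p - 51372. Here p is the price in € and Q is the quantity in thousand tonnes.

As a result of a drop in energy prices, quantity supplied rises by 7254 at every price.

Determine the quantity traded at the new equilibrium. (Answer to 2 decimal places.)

35123.25

Before the shock: 82668 - 3p = 5p - 51372 ⇒ 134040 = 8p ⇒ p = 16755, Q = 32403.
After the shift, demand is Qd = 82668 - 3p and supply is Qs = 5p - 44118.
New equilibrium: 82668 - 3p = 5p - 44118 ⇒ 126786 = 8p ⇒ p = 15848.25, Q = 35123.25.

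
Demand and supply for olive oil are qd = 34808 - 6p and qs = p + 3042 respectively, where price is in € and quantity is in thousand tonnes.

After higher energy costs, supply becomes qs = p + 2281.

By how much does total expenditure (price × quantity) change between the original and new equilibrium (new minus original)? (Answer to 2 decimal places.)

-2206931.06

Before the shock: 34808 - 6p = p + 3042 ⇒ 31766 = 7p ⇒ p = 4538, q = 7580.
The shock moves the curves to qd = 34808 - 6p and qs = p + 2281.
Equate the new curves: 34808 - 6p = p + 2281, giving 32527 = 7p, p = 32527/7 ≈ 4646.7143, q = 48494/7 ≈ 6927.7143.
Expenditure moves from 4538×7580 = 34398040 to 4646.7143×6927.7143 = 32191108.9388; change = -2206931.06.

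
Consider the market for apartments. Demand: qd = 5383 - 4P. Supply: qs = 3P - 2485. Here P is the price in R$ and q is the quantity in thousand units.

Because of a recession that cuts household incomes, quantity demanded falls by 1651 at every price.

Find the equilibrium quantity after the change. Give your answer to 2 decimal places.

179.43

Original equilibrium: 5383 - 4P = 3P - 2485 gives 7868 = 7P, so P = 1124 and q = 887.
The new curves are qd = 3732 - 4P (demand) and qs = 3P - 2485 (supply).
Setting them equal: 3732 - 4P = 3P - 2485 → 6217 = 7P, so P = 6217/7 ≈ 888.1429 and q = 1256/7 ≈ 179.4286.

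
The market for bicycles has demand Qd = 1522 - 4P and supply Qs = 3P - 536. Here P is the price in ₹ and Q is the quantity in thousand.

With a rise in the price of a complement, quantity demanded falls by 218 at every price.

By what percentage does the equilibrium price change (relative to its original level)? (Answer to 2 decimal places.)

Original equilibrium: 1522 - 4P = 3P - 536 gives 2058 = 7P, so P = 294 and Q = 346.
The shock moves the curves to Qd = 1304 - 4P and Qs = 3P - 536.
Clearing the new market: 1304 - 4P = 3P - 536, so P = 1840/7 ≈ 262.8571 and Q = 1768/7 ≈ 252.5714.
%ΔP = (262.8571 − 294) / 294 × 100 = -10.59%.

-10.59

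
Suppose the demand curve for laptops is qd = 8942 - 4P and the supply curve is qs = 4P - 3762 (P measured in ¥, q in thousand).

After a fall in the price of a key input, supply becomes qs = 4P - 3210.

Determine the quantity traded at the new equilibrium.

Initially, 8942 - 4P = 4P - 3762, so 12704 = 8P and P = 1588, q = 2590.
After the shift, demand is qd = 8942 - 4P and supply is qs = 4P - 3210.
New equilibrium: 8942 - 4P = 4P - 3210 ⇒ 12152 = 8P ⇒ P = 1519, q = 2866.

2866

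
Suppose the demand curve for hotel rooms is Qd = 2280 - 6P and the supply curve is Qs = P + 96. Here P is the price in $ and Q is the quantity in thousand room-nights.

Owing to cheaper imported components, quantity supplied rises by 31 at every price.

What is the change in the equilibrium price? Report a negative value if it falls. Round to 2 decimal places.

Solve the original market: 2280 - 6P = P + 96, hence P = 312 and Q = 408.
After the shift, demand is Qd = 2280 - 6P and supply is Qs = P + 127.
Clearing the new market: 2280 - 6P = P + 127, so P = 2153/7 ≈ 307.5714 and Q = 3042/7 ≈ 434.5714.
ΔP = 307.5714 − 312 = -4.43.

-4.43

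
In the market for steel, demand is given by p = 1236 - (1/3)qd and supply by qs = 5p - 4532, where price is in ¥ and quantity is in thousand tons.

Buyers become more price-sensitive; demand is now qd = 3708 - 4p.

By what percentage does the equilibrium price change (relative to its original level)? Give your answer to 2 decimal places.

-11.11

Solve the original market: 3708 - 3p = 5p - 4532, hence p = 1030 and q = 618.
After the shift, demand is qd = 3708 - 4p and supply is qs = 5p - 4532.
New equilibrium: 3708 - 4p = 5p - 4532 ⇒ 8240 = 9p ⇒ p = 8240/9 ≈ 915.5556, q = 412/9 ≈ 45.7778.
%Δp = (915.5556 − 1030) / 1030 × 100 = -11.11%.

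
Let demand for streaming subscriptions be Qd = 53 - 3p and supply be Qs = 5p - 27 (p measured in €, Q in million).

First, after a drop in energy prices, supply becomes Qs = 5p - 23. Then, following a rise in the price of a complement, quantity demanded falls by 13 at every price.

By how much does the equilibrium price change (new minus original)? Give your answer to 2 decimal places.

-2.13

Original equilibrium: 53 - 3p = 5p - 27 gives 80 = 8p, so p = 10 and Q = 23.
With the change applied: demand Qd = 40 - 3p, supply Qs = 5p - 23.
Equate the new curves: 40 - 3p = 5p - 23, giving 63 = 8p, p = 7.875, Q = 16.375.
Δp = 7.875 − 10 = -2.13.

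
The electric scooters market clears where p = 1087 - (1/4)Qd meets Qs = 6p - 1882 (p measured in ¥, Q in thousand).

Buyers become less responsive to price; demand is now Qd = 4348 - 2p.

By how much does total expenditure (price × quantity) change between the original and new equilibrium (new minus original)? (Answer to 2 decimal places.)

Before the shock: 4348 - 4p = 6p - 1882 ⇒ 6230 = 10p ⇒ p = 623, Q = 1856.
The shock moves the curves to Qd = 4348 - 2p and Qs = 6p - 1882.
Setting them equal: 4348 - 2p = 6p - 1882 → 6230 = 8p, so p = 778.75 and Q = 2790.5.
Expenditure moves from 623×1856 = 1156288 to 778.75×2790.5 = 2173101.875; change = +1016813.88.

+1016813.88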